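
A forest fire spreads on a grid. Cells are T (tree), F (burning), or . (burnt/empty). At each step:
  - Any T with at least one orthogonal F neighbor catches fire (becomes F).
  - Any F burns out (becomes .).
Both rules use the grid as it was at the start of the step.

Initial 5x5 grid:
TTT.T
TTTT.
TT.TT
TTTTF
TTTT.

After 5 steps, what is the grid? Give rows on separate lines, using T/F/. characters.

Step 1: 2 trees catch fire, 1 burn out
  TTT.T
  TTTT.
  TT.TF
  TTTF.
  TTTT.
Step 2: 3 trees catch fire, 2 burn out
  TTT.T
  TTTT.
  TT.F.
  TTF..
  TTTF.
Step 3: 3 trees catch fire, 3 burn out
  TTT.T
  TTTF.
  TT...
  TF...
  TTF..
Step 4: 4 trees catch fire, 3 burn out
  TTT.T
  TTF..
  TF...
  F....
  TF...
Step 5: 4 trees catch fire, 4 burn out
  TTF.T
  TF...
  F....
  .....
  F....

TTF.T
TF...
F....
.....
F....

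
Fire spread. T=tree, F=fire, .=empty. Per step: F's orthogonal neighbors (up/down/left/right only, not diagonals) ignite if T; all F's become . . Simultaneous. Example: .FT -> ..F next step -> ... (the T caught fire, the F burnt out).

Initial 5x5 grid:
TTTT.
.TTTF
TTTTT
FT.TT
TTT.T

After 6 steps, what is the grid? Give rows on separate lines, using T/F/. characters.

Step 1: 5 trees catch fire, 2 burn out
  TTTT.
  .TTF.
  FTTTF
  .F.TT
  FTT.T
Step 2: 6 trees catch fire, 5 burn out
  TTTF.
  .TF..
  .FTF.
  ...TF
  .FT.T
Step 3: 6 trees catch fire, 6 burn out
  TTF..
  .F...
  ..F..
  ...F.
  ..F.F
Step 4: 1 trees catch fire, 6 burn out
  TF...
  .....
  .....
  .....
  .....
Step 5: 1 trees catch fire, 1 burn out
  F....
  .....
  .....
  .....
  .....
Step 6: 0 trees catch fire, 1 burn out
  .....
  .....
  .....
  .....
  .....

.....
.....
.....
.....
.....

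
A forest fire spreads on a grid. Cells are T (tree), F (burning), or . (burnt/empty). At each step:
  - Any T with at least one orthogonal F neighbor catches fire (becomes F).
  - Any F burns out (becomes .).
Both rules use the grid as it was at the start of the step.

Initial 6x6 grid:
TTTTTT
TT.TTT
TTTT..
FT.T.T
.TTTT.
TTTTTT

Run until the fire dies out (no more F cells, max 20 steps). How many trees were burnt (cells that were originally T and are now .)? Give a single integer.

Answer: 27

Derivation:
Step 1: +2 fires, +1 burnt (F count now 2)
Step 2: +3 fires, +2 burnt (F count now 3)
Step 3: +5 fires, +3 burnt (F count now 5)
Step 4: +5 fires, +5 burnt (F count now 5)
Step 5: +5 fires, +5 burnt (F count now 5)
Step 6: +3 fires, +5 burnt (F count now 3)
Step 7: +3 fires, +3 burnt (F count now 3)
Step 8: +1 fires, +3 burnt (F count now 1)
Step 9: +0 fires, +1 burnt (F count now 0)
Fire out after step 9
Initially T: 28, now '.': 35
Total burnt (originally-T cells now '.'): 27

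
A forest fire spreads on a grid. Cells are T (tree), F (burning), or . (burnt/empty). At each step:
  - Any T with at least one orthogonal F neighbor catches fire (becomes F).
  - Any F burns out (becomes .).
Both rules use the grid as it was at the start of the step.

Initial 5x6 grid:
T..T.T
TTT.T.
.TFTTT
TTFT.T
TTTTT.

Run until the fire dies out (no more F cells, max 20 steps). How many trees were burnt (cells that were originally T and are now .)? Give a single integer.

Answer: 18

Derivation:
Step 1: +6 fires, +2 burnt (F count now 6)
Step 2: +5 fires, +6 burnt (F count now 5)
Step 3: +5 fires, +5 burnt (F count now 5)
Step 4: +2 fires, +5 burnt (F count now 2)
Step 5: +0 fires, +2 burnt (F count now 0)
Fire out after step 5
Initially T: 20, now '.': 28
Total burnt (originally-T cells now '.'): 18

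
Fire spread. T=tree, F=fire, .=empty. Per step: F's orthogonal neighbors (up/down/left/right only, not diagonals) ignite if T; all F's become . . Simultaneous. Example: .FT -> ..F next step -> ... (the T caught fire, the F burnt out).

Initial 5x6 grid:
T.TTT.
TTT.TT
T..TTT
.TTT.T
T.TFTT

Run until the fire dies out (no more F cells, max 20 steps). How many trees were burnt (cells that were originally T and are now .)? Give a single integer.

Step 1: +3 fires, +1 burnt (F count now 3)
Step 2: +3 fires, +3 burnt (F count now 3)
Step 3: +3 fires, +3 burnt (F count now 3)
Step 4: +2 fires, +3 burnt (F count now 2)
Step 5: +2 fires, +2 burnt (F count now 2)
Step 6: +1 fires, +2 burnt (F count now 1)
Step 7: +1 fires, +1 burnt (F count now 1)
Step 8: +1 fires, +1 burnt (F count now 1)
Step 9: +1 fires, +1 burnt (F count now 1)
Step 10: +1 fires, +1 burnt (F count now 1)
Step 11: +2 fires, +1 burnt (F count now 2)
Step 12: +0 fires, +2 burnt (F count now 0)
Fire out after step 12
Initially T: 21, now '.': 29
Total burnt (originally-T cells now '.'): 20

Answer: 20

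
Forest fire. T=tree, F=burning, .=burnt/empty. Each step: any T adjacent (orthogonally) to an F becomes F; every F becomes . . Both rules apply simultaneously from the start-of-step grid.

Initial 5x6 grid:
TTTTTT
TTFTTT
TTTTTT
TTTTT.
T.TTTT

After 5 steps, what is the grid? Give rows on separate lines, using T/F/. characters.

Step 1: 4 trees catch fire, 1 burn out
  TTFTTT
  TF.FTT
  TTFTTT
  TTTTT.
  T.TTTT
Step 2: 7 trees catch fire, 4 burn out
  TF.FTT
  F...FT
  TF.FTT
  TTFTT.
  T.TTTT
Step 3: 8 trees catch fire, 7 burn out
  F...FT
  .....F
  F...FT
  TF.FT.
  T.FTTT
Step 4: 5 trees catch fire, 8 burn out
  .....F
  ......
  .....F
  F...F.
  T..FTT
Step 5: 2 trees catch fire, 5 burn out
  ......
  ......
  ......
  ......
  F...FT

......
......
......
......
F...FT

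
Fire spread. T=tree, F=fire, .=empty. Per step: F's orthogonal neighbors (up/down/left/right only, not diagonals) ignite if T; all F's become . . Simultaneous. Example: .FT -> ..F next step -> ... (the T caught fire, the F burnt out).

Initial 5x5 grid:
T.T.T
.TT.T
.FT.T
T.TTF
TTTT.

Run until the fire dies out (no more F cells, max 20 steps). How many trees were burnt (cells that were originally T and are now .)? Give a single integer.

Answer: 14

Derivation:
Step 1: +4 fires, +2 burnt (F count now 4)
Step 2: +4 fires, +4 burnt (F count now 4)
Step 3: +3 fires, +4 burnt (F count now 3)
Step 4: +1 fires, +3 burnt (F count now 1)
Step 5: +1 fires, +1 burnt (F count now 1)
Step 6: +1 fires, +1 burnt (F count now 1)
Step 7: +0 fires, +1 burnt (F count now 0)
Fire out after step 7
Initially T: 15, now '.': 24
Total burnt (originally-T cells now '.'): 14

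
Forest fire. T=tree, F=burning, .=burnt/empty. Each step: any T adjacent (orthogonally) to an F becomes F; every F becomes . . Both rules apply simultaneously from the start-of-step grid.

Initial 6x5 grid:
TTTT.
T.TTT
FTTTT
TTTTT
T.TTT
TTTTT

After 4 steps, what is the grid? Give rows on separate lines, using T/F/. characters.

Step 1: 3 trees catch fire, 1 burn out
  TTTT.
  F.TTT
  .FTTT
  FTTTT
  T.TTT
  TTTTT
Step 2: 4 trees catch fire, 3 burn out
  FTTT.
  ..TTT
  ..FTT
  .FTTT
  F.TTT
  TTTTT
Step 3: 5 trees catch fire, 4 burn out
  .FTT.
  ..FTT
  ...FT
  ..FTT
  ..TTT
  FTTTT
Step 4: 6 trees catch fire, 5 burn out
  ..FT.
  ...FT
  ....F
  ...FT
  ..FTT
  .FTTT

..FT.
...FT
....F
...FT
..FTT
.FTTT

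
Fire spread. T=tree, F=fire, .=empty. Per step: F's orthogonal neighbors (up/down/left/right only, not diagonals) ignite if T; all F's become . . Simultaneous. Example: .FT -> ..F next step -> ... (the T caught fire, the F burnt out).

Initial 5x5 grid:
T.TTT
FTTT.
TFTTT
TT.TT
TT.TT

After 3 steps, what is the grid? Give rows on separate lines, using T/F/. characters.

Step 1: 5 trees catch fire, 2 burn out
  F.TTT
  .FTT.
  F.FTT
  TF.TT
  TT.TT
Step 2: 4 trees catch fire, 5 burn out
  ..TTT
  ..FT.
  ...FT
  F..TT
  TF.TT
Step 3: 5 trees catch fire, 4 burn out
  ..FTT
  ...F.
  ....F
  ...FT
  F..TT

..FTT
...F.
....F
...FT
F..TT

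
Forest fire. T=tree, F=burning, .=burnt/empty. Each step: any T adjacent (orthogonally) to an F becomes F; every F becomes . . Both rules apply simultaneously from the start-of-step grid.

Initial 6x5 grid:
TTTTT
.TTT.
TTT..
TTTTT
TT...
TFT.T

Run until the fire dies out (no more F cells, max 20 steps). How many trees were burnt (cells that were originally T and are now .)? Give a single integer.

Step 1: +3 fires, +1 burnt (F count now 3)
Step 2: +2 fires, +3 burnt (F count now 2)
Step 3: +3 fires, +2 burnt (F count now 3)
Step 4: +4 fires, +3 burnt (F count now 4)
Step 5: +3 fires, +4 burnt (F count now 3)
Step 6: +3 fires, +3 burnt (F count now 3)
Step 7: +1 fires, +3 burnt (F count now 1)
Step 8: +1 fires, +1 burnt (F count now 1)
Step 9: +0 fires, +1 burnt (F count now 0)
Fire out after step 9
Initially T: 21, now '.': 29
Total burnt (originally-T cells now '.'): 20

Answer: 20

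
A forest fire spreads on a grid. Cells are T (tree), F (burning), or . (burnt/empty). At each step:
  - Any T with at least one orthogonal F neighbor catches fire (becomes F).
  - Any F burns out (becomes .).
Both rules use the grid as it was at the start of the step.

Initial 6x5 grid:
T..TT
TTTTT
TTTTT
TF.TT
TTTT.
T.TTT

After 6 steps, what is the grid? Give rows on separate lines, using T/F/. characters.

Step 1: 3 trees catch fire, 1 burn out
  T..TT
  TTTTT
  TFTTT
  F..TT
  TFTT.
  T.TTT
Step 2: 5 trees catch fire, 3 burn out
  T..TT
  TFTTT
  F.FTT
  ...TT
  F.FT.
  T.TTT
Step 3: 6 trees catch fire, 5 burn out
  T..TT
  F.FTT
  ...FT
  ...TT
  ...F.
  F.FTT
Step 4: 5 trees catch fire, 6 burn out
  F..TT
  ...FT
  ....F
  ...FT
  .....
  ...FT
Step 5: 4 trees catch fire, 5 burn out
  ...FT
  ....F
  .....
  ....F
  .....
  ....F
Step 6: 1 trees catch fire, 4 burn out
  ....F
  .....
  .....
  .....
  .....
  .....

....F
.....
.....
.....
.....
.....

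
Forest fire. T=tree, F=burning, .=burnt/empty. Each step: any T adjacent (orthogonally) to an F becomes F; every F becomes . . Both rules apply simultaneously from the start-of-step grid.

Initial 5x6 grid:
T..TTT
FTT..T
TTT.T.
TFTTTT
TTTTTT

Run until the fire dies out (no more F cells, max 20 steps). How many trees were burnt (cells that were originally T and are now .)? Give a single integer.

Answer: 18

Derivation:
Step 1: +7 fires, +2 burnt (F count now 7)
Step 2: +5 fires, +7 burnt (F count now 5)
Step 3: +2 fires, +5 burnt (F count now 2)
Step 4: +3 fires, +2 burnt (F count now 3)
Step 5: +1 fires, +3 burnt (F count now 1)
Step 6: +0 fires, +1 burnt (F count now 0)
Fire out after step 6
Initially T: 22, now '.': 26
Total burnt (originally-T cells now '.'): 18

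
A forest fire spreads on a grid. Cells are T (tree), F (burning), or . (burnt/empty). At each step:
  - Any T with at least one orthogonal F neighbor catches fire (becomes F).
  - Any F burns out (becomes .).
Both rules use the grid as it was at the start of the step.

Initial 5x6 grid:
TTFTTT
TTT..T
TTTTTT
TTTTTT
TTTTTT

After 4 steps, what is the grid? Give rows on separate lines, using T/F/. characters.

Step 1: 3 trees catch fire, 1 burn out
  TF.FTT
  TTF..T
  TTTTTT
  TTTTTT
  TTTTTT
Step 2: 4 trees catch fire, 3 burn out
  F...FT
  TF...T
  TTFTTT
  TTTTTT
  TTTTTT
Step 3: 5 trees catch fire, 4 burn out
  .....F
  F....T
  TF.FTT
  TTFTTT
  TTTTTT
Step 4: 6 trees catch fire, 5 burn out
  ......
  .....F
  F...FT
  TF.FTT
  TTFTTT

......
.....F
F...FT
TF.FTT
TTFTTT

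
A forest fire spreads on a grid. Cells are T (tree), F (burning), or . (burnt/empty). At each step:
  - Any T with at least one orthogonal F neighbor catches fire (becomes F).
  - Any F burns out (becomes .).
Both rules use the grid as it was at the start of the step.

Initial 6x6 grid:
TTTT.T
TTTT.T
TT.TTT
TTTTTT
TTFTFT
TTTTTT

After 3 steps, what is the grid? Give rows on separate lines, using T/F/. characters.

Step 1: 7 trees catch fire, 2 burn out
  TTTT.T
  TTTT.T
  TT.TTT
  TTFTFT
  TF.F.F
  TTFTFT
Step 2: 8 trees catch fire, 7 burn out
  TTTT.T
  TTTT.T
  TT.TFT
  TF.F.F
  F.....
  TF.F.F
Step 3: 5 trees catch fire, 8 burn out
  TTTT.T
  TTTT.T
  TF.F.F
  F.....
  ......
  F.....

TTTT.T
TTTT.T
TF.F.F
F.....
......
F.....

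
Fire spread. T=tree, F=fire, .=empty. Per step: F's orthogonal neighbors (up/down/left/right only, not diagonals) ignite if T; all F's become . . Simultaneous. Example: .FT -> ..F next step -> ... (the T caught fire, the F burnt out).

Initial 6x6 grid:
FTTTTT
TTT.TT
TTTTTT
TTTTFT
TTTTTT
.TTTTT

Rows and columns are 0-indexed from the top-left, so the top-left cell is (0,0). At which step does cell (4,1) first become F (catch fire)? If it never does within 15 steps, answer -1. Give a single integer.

Step 1: cell (4,1)='T' (+6 fires, +2 burnt)
Step 2: cell (4,1)='T' (+10 fires, +6 burnt)
Step 3: cell (4,1)='T' (+11 fires, +10 burnt)
Step 4: cell (4,1)='F' (+4 fires, +11 burnt)
  -> target ignites at step 4
Step 5: cell (4,1)='.' (+1 fires, +4 burnt)
Step 6: cell (4,1)='.' (+0 fires, +1 burnt)
  fire out at step 6

4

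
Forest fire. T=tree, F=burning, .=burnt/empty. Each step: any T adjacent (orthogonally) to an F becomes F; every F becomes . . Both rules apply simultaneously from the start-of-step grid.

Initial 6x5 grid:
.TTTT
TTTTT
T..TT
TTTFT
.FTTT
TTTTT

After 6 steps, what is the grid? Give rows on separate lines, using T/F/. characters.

Step 1: 7 trees catch fire, 2 burn out
  .TTTT
  TTTTT
  T..FT
  TFF.F
  ..FFT
  TFTTT
Step 2: 7 trees catch fire, 7 burn out
  .TTTT
  TTTFT
  T...F
  F....
  ....F
  F.FFT
Step 3: 5 trees catch fire, 7 burn out
  .TTFT
  TTF.F
  F....
  .....
  .....
  ....F
Step 4: 4 trees catch fire, 5 burn out
  .TF.F
  FF...
  .....
  .....
  .....
  .....
Step 5: 1 trees catch fire, 4 burn out
  .F...
  .....
  .....
  .....
  .....
  .....
Step 6: 0 trees catch fire, 1 burn out
  .....
  .....
  .....
  .....
  .....
  .....

.....
.....
.....
.....
.....
.....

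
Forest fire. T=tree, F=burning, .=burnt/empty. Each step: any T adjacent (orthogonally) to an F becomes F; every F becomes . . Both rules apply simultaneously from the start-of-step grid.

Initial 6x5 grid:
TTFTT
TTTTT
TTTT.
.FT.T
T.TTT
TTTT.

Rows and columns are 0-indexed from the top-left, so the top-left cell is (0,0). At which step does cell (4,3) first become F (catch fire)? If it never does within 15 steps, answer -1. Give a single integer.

Step 1: cell (4,3)='T' (+5 fires, +2 burnt)
Step 2: cell (4,3)='T' (+7 fires, +5 burnt)
Step 3: cell (4,3)='F' (+5 fires, +7 burnt)
  -> target ignites at step 3
Step 4: cell (4,3)='.' (+3 fires, +5 burnt)
Step 5: cell (4,3)='.' (+2 fires, +3 burnt)
Step 6: cell (4,3)='.' (+1 fires, +2 burnt)
Step 7: cell (4,3)='.' (+0 fires, +1 burnt)
  fire out at step 7

3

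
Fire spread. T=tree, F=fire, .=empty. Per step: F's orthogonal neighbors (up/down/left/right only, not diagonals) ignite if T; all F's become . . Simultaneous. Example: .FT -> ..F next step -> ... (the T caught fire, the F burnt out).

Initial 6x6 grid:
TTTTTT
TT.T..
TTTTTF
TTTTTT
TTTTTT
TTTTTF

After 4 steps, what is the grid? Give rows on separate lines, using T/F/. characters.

Step 1: 4 trees catch fire, 2 burn out
  TTTTTT
  TT.T..
  TTTTF.
  TTTTTF
  TTTTTF
  TTTTF.
Step 2: 4 trees catch fire, 4 burn out
  TTTTTT
  TT.T..
  TTTF..
  TTTTF.
  TTTTF.
  TTTF..
Step 3: 5 trees catch fire, 4 burn out
  TTTTTT
  TT.F..
  TTF...
  TTTF..
  TTTF..
  TTF...
Step 4: 5 trees catch fire, 5 burn out
  TTTFTT
  TT....
  TF....
  TTF...
  TTF...
  TF....

TTTFTT
TT....
TF....
TTF...
TTF...
TF....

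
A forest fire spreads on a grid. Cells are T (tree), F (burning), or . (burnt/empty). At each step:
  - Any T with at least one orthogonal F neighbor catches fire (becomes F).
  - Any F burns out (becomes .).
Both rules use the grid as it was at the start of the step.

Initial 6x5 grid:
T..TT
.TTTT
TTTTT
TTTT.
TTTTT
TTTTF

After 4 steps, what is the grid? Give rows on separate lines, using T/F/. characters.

Step 1: 2 trees catch fire, 1 burn out
  T..TT
  .TTTT
  TTTTT
  TTTT.
  TTTTF
  TTTF.
Step 2: 2 trees catch fire, 2 burn out
  T..TT
  .TTTT
  TTTTT
  TTTT.
  TTTF.
  TTF..
Step 3: 3 trees catch fire, 2 burn out
  T..TT
  .TTTT
  TTTTT
  TTTF.
  TTF..
  TF...
Step 4: 4 trees catch fire, 3 burn out
  T..TT
  .TTTT
  TTTFT
  TTF..
  TF...
  F....

T..TT
.TTTT
TTTFT
TTF..
TF...
F....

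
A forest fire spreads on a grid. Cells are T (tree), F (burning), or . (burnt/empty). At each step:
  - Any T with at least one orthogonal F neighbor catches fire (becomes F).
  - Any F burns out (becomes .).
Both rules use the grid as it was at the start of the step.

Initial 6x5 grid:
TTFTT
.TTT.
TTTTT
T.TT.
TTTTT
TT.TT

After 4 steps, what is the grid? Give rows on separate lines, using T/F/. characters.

Step 1: 3 trees catch fire, 1 burn out
  TF.FT
  .TFT.
  TTTTT
  T.TT.
  TTTTT
  TT.TT
Step 2: 5 trees catch fire, 3 burn out
  F...F
  .F.F.
  TTFTT
  T.TT.
  TTTTT
  TT.TT
Step 3: 3 trees catch fire, 5 burn out
  .....
  .....
  TF.FT
  T.FT.
  TTTTT
  TT.TT
Step 4: 4 trees catch fire, 3 burn out
  .....
  .....
  F...F
  T..F.
  TTFTT
  TT.TT

.....
.....
F...F
T..F.
TTFTT
TT.TT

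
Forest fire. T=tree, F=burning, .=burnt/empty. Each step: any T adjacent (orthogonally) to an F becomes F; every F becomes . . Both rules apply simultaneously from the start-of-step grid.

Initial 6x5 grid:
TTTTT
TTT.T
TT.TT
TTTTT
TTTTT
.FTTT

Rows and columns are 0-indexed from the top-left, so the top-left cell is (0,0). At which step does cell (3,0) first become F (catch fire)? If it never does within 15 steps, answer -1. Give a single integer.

Step 1: cell (3,0)='T' (+2 fires, +1 burnt)
Step 2: cell (3,0)='T' (+4 fires, +2 burnt)
Step 3: cell (3,0)='F' (+5 fires, +4 burnt)
  -> target ignites at step 3
Step 4: cell (3,0)='.' (+4 fires, +5 burnt)
Step 5: cell (3,0)='.' (+5 fires, +4 burnt)
Step 6: cell (3,0)='.' (+3 fires, +5 burnt)
Step 7: cell (3,0)='.' (+2 fires, +3 burnt)
Step 8: cell (3,0)='.' (+1 fires, +2 burnt)
Step 9: cell (3,0)='.' (+0 fires, +1 burnt)
  fire out at step 9

3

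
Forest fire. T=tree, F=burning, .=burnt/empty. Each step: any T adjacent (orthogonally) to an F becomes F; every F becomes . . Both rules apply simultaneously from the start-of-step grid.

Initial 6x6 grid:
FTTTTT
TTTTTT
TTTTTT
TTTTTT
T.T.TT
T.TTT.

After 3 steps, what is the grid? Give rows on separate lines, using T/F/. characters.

Step 1: 2 trees catch fire, 1 burn out
  .FTTTT
  FTTTTT
  TTTTTT
  TTTTTT
  T.T.TT
  T.TTT.
Step 2: 3 trees catch fire, 2 burn out
  ..FTTT
  .FTTTT
  FTTTTT
  TTTTTT
  T.T.TT
  T.TTT.
Step 3: 4 trees catch fire, 3 burn out
  ...FTT
  ..FTTT
  .FTTTT
  FTTTTT
  T.T.TT
  T.TTT.

...FTT
..FTTT
.FTTTT
FTTTTT
T.T.TT
T.TTT.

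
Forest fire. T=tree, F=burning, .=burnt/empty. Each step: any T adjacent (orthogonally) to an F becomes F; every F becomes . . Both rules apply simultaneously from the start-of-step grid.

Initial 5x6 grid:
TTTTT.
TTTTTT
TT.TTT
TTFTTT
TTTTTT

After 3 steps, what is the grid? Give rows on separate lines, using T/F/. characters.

Step 1: 3 trees catch fire, 1 burn out
  TTTTT.
  TTTTTT
  TT.TTT
  TF.FTT
  TTFTTT
Step 2: 6 trees catch fire, 3 burn out
  TTTTT.
  TTTTTT
  TF.FTT
  F...FT
  TF.FTT
Step 3: 7 trees catch fire, 6 burn out
  TTTTT.
  TFTFTT
  F...FT
  .....F
  F...FT

TTTTT.
TFTFTT
F...FT
.....F
F...FT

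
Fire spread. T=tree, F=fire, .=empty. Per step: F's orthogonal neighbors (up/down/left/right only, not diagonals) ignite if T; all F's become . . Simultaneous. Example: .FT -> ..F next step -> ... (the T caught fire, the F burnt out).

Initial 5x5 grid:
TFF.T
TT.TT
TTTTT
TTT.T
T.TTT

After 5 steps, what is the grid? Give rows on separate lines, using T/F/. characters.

Step 1: 2 trees catch fire, 2 burn out
  F...T
  TF.TT
  TTTTT
  TTT.T
  T.TTT
Step 2: 2 trees catch fire, 2 burn out
  ....T
  F..TT
  TFTTT
  TTT.T
  T.TTT
Step 3: 3 trees catch fire, 2 burn out
  ....T
  ...TT
  F.FTT
  TFT.T
  T.TTT
Step 4: 3 trees catch fire, 3 burn out
  ....T
  ...TT
  ...FT
  F.F.T
  T.TTT
Step 5: 4 trees catch fire, 3 burn out
  ....T
  ...FT
  ....F
  ....T
  F.FTT

....T
...FT
....F
....T
F.FTT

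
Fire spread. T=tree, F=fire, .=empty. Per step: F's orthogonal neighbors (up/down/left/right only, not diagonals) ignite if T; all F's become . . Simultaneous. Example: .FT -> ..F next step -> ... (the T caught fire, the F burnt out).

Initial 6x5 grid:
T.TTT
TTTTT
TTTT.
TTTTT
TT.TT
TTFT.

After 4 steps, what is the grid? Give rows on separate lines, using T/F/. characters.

Step 1: 2 trees catch fire, 1 burn out
  T.TTT
  TTTTT
  TTTT.
  TTTTT
  TT.TT
  TF.F.
Step 2: 3 trees catch fire, 2 burn out
  T.TTT
  TTTTT
  TTTT.
  TTTTT
  TF.FT
  F....
Step 3: 4 trees catch fire, 3 burn out
  T.TTT
  TTTTT
  TTTT.
  TFTFT
  F...F
  .....
Step 4: 5 trees catch fire, 4 burn out
  T.TTT
  TTTTT
  TFTF.
  F.F.F
  .....
  .....

T.TTT
TTTTT
TFTF.
F.F.F
.....
.....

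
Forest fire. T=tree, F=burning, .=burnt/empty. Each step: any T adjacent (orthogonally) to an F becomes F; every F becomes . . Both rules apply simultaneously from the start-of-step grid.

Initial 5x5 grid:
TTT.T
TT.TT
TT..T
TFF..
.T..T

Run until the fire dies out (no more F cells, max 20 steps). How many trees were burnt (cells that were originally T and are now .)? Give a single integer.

Step 1: +3 fires, +2 burnt (F count now 3)
Step 2: +2 fires, +3 burnt (F count now 2)
Step 3: +2 fires, +2 burnt (F count now 2)
Step 4: +2 fires, +2 burnt (F count now 2)
Step 5: +0 fires, +2 burnt (F count now 0)
Fire out after step 5
Initially T: 14, now '.': 20
Total burnt (originally-T cells now '.'): 9

Answer: 9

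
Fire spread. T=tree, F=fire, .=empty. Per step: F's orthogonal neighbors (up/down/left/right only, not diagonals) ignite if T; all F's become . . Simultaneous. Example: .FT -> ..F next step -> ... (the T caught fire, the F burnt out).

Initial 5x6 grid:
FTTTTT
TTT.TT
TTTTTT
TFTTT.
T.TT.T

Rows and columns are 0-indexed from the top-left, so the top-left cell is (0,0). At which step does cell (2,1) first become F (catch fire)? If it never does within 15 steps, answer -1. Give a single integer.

Step 1: cell (2,1)='F' (+5 fires, +2 burnt)
  -> target ignites at step 1
Step 2: cell (2,1)='.' (+7 fires, +5 burnt)
Step 3: cell (2,1)='.' (+5 fires, +7 burnt)
Step 4: cell (2,1)='.' (+2 fires, +5 burnt)
Step 5: cell (2,1)='.' (+3 fires, +2 burnt)
Step 6: cell (2,1)='.' (+1 fires, +3 burnt)
Step 7: cell (2,1)='.' (+0 fires, +1 burnt)
  fire out at step 7

1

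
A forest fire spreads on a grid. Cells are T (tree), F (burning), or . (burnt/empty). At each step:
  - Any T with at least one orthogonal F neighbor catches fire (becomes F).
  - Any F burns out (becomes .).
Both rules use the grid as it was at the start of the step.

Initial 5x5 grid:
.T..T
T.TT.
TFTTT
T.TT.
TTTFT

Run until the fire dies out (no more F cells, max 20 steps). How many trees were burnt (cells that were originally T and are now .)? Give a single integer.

Answer: 14

Derivation:
Step 1: +5 fires, +2 burnt (F count now 5)
Step 2: +6 fires, +5 burnt (F count now 6)
Step 3: +3 fires, +6 burnt (F count now 3)
Step 4: +0 fires, +3 burnt (F count now 0)
Fire out after step 4
Initially T: 16, now '.': 23
Total burnt (originally-T cells now '.'): 14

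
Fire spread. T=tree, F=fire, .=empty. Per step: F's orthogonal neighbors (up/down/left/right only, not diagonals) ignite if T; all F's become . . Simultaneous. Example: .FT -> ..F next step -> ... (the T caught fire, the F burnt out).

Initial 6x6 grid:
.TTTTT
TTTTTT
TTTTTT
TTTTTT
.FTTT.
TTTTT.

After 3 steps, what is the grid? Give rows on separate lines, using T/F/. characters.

Step 1: 3 trees catch fire, 1 burn out
  .TTTTT
  TTTTTT
  TTTTTT
  TFTTTT
  ..FTT.
  TFTTT.
Step 2: 6 trees catch fire, 3 burn out
  .TTTTT
  TTTTTT
  TFTTTT
  F.FTTT
  ...FT.
  F.FTT.
Step 3: 6 trees catch fire, 6 burn out
  .TTTTT
  TFTTTT
  F.FTTT
  ...FTT
  ....F.
  ...FT.

.TTTTT
TFTTTT
F.FTTT
...FTT
....F.
...FT.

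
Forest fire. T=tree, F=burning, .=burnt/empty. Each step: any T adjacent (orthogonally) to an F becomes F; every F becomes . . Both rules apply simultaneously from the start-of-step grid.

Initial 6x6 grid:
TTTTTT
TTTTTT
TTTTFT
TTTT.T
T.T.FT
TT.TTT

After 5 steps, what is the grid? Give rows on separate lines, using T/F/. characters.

Step 1: 5 trees catch fire, 2 burn out
  TTTTTT
  TTTTFT
  TTTF.F
  TTTT.T
  T.T..F
  TT.TFT
Step 2: 8 trees catch fire, 5 burn out
  TTTTFT
  TTTF.F
  TTF...
  TTTF.F
  T.T...
  TT.F.F
Step 3: 5 trees catch fire, 8 burn out
  TTTF.F
  TTF...
  TF....
  TTF...
  T.T...
  TT....
Step 4: 5 trees catch fire, 5 burn out
  TTF...
  TF....
  F.....
  TF....
  T.F...
  TT....
Step 5: 3 trees catch fire, 5 burn out
  TF....
  F.....
  ......
  F.....
  T.....
  TT....

TF....
F.....
......
F.....
T.....
TT....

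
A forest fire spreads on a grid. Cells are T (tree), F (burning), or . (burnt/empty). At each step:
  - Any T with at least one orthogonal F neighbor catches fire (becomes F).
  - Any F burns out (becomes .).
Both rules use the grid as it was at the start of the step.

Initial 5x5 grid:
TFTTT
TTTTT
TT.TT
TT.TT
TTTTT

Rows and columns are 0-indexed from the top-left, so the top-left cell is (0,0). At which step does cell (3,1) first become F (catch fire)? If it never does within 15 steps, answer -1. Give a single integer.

Step 1: cell (3,1)='T' (+3 fires, +1 burnt)
Step 2: cell (3,1)='T' (+4 fires, +3 burnt)
Step 3: cell (3,1)='F' (+4 fires, +4 burnt)
  -> target ignites at step 3
Step 4: cell (3,1)='.' (+4 fires, +4 burnt)
Step 5: cell (3,1)='.' (+4 fires, +4 burnt)
Step 6: cell (3,1)='.' (+2 fires, +4 burnt)
Step 7: cell (3,1)='.' (+1 fires, +2 burnt)
Step 8: cell (3,1)='.' (+0 fires, +1 burnt)
  fire out at step 8

3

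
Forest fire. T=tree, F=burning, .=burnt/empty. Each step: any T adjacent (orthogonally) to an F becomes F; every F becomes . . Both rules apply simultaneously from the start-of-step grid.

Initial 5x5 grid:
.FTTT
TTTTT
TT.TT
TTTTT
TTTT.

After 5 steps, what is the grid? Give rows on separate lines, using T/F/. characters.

Step 1: 2 trees catch fire, 1 burn out
  ..FTT
  TFTTT
  TT.TT
  TTTTT
  TTTT.
Step 2: 4 trees catch fire, 2 burn out
  ...FT
  F.FTT
  TF.TT
  TTTTT
  TTTT.
Step 3: 4 trees catch fire, 4 burn out
  ....F
  ...FT
  F..TT
  TFTTT
  TTTT.
Step 4: 5 trees catch fire, 4 burn out
  .....
  ....F
  ...FT
  F.FTT
  TFTT.
Step 5: 4 trees catch fire, 5 burn out
  .....
  .....
  ....F
  ...FT
  F.FT.

.....
.....
....F
...FT
F.FT.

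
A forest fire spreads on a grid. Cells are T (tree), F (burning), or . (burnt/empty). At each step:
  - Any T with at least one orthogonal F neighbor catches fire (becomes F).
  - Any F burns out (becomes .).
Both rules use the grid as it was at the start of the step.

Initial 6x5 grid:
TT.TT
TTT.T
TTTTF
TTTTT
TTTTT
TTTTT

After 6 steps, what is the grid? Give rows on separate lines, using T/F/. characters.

Step 1: 3 trees catch fire, 1 burn out
  TT.TT
  TTT.F
  TTTF.
  TTTTF
  TTTTT
  TTTTT
Step 2: 4 trees catch fire, 3 burn out
  TT.TF
  TTT..
  TTF..
  TTTF.
  TTTTF
  TTTTT
Step 3: 6 trees catch fire, 4 burn out
  TT.F.
  TTF..
  TF...
  TTF..
  TTTF.
  TTTTF
Step 4: 5 trees catch fire, 6 burn out
  TT...
  TF...
  F....
  TF...
  TTF..
  TTTF.
Step 5: 5 trees catch fire, 5 burn out
  TF...
  F....
  .....
  F....
  TF...
  TTF..
Step 6: 3 trees catch fire, 5 burn out
  F....
  .....
  .....
  .....
  F....
  TF...

F....
.....
.....
.....
F....
TF...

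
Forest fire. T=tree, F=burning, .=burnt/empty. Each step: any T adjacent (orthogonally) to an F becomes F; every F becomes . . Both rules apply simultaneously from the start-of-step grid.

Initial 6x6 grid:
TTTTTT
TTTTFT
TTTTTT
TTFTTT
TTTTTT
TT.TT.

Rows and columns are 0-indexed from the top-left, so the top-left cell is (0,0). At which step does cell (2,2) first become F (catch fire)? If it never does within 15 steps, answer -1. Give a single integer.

Step 1: cell (2,2)='F' (+8 fires, +2 burnt)
  -> target ignites at step 1
Step 2: cell (2,2)='.' (+10 fires, +8 burnt)
Step 3: cell (2,2)='.' (+8 fires, +10 burnt)
Step 4: cell (2,2)='.' (+5 fires, +8 burnt)
Step 5: cell (2,2)='.' (+1 fires, +5 burnt)
Step 6: cell (2,2)='.' (+0 fires, +1 burnt)
  fire out at step 6

1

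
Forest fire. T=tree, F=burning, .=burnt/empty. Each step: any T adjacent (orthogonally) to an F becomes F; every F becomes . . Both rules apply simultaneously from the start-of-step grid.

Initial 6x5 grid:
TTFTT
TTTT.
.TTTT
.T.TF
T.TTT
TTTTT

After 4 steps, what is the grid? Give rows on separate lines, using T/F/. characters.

Step 1: 6 trees catch fire, 2 burn out
  TF.FT
  TTFT.
  .TTTF
  .T.F.
  T.TTF
  TTTTT
Step 2: 8 trees catch fire, 6 burn out
  F...F
  TF.F.
  .TFF.
  .T...
  T.TF.
  TTTTF
Step 3: 4 trees catch fire, 8 burn out
  .....
  F....
  .F...
  .T...
  T.F..
  TTTF.
Step 4: 2 trees catch fire, 4 burn out
  .....
  .....
  .....
  .F...
  T....
  TTF..

.....
.....
.....
.F...
T....
TTF..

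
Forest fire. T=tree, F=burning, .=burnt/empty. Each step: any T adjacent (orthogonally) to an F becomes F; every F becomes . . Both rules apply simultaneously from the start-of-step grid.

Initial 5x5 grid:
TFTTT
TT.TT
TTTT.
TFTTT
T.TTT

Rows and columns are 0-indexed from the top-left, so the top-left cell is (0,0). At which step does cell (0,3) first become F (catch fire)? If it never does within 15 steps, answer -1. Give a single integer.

Step 1: cell (0,3)='T' (+6 fires, +2 burnt)
Step 2: cell (0,3)='F' (+7 fires, +6 burnt)
  -> target ignites at step 2
Step 3: cell (0,3)='.' (+5 fires, +7 burnt)
Step 4: cell (0,3)='.' (+2 fires, +5 burnt)
Step 5: cell (0,3)='.' (+0 fires, +2 burnt)
  fire out at step 5

2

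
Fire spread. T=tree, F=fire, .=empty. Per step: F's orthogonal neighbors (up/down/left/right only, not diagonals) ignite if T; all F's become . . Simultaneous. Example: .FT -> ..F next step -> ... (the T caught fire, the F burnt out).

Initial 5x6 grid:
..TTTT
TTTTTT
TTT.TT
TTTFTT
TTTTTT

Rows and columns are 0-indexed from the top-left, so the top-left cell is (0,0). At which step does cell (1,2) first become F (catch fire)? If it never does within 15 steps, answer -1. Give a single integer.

Step 1: cell (1,2)='T' (+3 fires, +1 burnt)
Step 2: cell (1,2)='T' (+6 fires, +3 burnt)
Step 3: cell (1,2)='F' (+7 fires, +6 burnt)
  -> target ignites at step 3
Step 4: cell (1,2)='.' (+7 fires, +7 burnt)
Step 5: cell (1,2)='.' (+3 fires, +7 burnt)
Step 6: cell (1,2)='.' (+0 fires, +3 burnt)
  fire out at step 6

3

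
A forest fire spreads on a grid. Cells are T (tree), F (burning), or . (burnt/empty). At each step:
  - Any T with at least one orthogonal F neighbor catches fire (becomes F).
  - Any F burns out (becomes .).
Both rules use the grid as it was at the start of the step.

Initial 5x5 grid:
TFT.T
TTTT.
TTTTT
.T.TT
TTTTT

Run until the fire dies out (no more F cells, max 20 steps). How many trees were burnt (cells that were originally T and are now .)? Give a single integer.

Answer: 19

Derivation:
Step 1: +3 fires, +1 burnt (F count now 3)
Step 2: +3 fires, +3 burnt (F count now 3)
Step 3: +4 fires, +3 burnt (F count now 4)
Step 4: +2 fires, +4 burnt (F count now 2)
Step 5: +4 fires, +2 burnt (F count now 4)
Step 6: +2 fires, +4 burnt (F count now 2)
Step 7: +1 fires, +2 burnt (F count now 1)
Step 8: +0 fires, +1 burnt (F count now 0)
Fire out after step 8
Initially T: 20, now '.': 24
Total burnt (originally-T cells now '.'): 19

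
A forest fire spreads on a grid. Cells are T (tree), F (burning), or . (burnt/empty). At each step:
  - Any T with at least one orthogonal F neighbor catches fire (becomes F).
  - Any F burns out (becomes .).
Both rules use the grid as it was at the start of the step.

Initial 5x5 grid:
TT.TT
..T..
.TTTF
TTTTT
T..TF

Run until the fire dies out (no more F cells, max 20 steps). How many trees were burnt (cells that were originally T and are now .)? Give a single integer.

Step 1: +3 fires, +2 burnt (F count now 3)
Step 2: +2 fires, +3 burnt (F count now 2)
Step 3: +3 fires, +2 burnt (F count now 3)
Step 4: +1 fires, +3 burnt (F count now 1)
Step 5: +1 fires, +1 burnt (F count now 1)
Step 6: +1 fires, +1 burnt (F count now 1)
Step 7: +0 fires, +1 burnt (F count now 0)
Fire out after step 7
Initially T: 15, now '.': 21
Total burnt (originally-T cells now '.'): 11

Answer: 11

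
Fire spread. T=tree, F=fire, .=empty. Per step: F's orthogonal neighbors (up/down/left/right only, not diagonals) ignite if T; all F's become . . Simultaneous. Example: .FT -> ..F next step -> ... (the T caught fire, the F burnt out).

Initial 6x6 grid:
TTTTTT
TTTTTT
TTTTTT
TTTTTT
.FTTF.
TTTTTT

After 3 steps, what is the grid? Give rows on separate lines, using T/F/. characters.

Step 1: 6 trees catch fire, 2 burn out
  TTTTTT
  TTTTTT
  TTTTTT
  TFTTFT
  ..FF..
  TFTTFT
Step 2: 10 trees catch fire, 6 burn out
  TTTTTT
  TTTTTT
  TFTTFT
  F.FF.F
  ......
  F.FF.F
Step 3: 6 trees catch fire, 10 burn out
  TTTTTT
  TFTTFT
  F.FF.F
  ......
  ......
  ......

TTTTTT
TFTTFT
F.FF.F
......
......
......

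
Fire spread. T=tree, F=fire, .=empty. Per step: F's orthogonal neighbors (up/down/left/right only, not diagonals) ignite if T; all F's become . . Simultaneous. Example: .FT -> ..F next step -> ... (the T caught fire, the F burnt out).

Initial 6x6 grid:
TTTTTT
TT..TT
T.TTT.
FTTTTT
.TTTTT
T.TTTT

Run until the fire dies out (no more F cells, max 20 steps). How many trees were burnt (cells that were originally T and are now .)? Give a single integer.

Answer: 28

Derivation:
Step 1: +2 fires, +1 burnt (F count now 2)
Step 2: +3 fires, +2 burnt (F count now 3)
Step 3: +5 fires, +3 burnt (F count now 5)
Step 4: +5 fires, +5 burnt (F count now 5)
Step 5: +5 fires, +5 burnt (F count now 5)
Step 6: +4 fires, +5 burnt (F count now 4)
Step 7: +3 fires, +4 burnt (F count now 3)
Step 8: +1 fires, +3 burnt (F count now 1)
Step 9: +0 fires, +1 burnt (F count now 0)
Fire out after step 9
Initially T: 29, now '.': 35
Total burnt (originally-T cells now '.'): 28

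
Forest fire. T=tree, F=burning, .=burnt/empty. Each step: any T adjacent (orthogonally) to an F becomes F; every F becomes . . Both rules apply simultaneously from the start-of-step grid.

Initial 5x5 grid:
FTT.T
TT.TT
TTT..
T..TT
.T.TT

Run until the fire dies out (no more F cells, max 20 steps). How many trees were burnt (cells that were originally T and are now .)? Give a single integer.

Answer: 8

Derivation:
Step 1: +2 fires, +1 burnt (F count now 2)
Step 2: +3 fires, +2 burnt (F count now 3)
Step 3: +2 fires, +3 burnt (F count now 2)
Step 4: +1 fires, +2 burnt (F count now 1)
Step 5: +0 fires, +1 burnt (F count now 0)
Fire out after step 5
Initially T: 16, now '.': 17
Total burnt (originally-T cells now '.'): 8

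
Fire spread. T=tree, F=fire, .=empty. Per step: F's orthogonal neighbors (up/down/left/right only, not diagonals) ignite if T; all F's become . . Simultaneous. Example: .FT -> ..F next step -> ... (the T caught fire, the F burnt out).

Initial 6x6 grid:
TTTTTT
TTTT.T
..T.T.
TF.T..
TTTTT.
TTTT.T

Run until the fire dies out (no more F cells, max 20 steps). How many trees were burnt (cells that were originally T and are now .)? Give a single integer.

Answer: 11

Derivation:
Step 1: +2 fires, +1 burnt (F count now 2)
Step 2: +3 fires, +2 burnt (F count now 3)
Step 3: +3 fires, +3 burnt (F count now 3)
Step 4: +3 fires, +3 burnt (F count now 3)
Step 5: +0 fires, +3 burnt (F count now 0)
Fire out after step 5
Initially T: 25, now '.': 22
Total burnt (originally-T cells now '.'): 11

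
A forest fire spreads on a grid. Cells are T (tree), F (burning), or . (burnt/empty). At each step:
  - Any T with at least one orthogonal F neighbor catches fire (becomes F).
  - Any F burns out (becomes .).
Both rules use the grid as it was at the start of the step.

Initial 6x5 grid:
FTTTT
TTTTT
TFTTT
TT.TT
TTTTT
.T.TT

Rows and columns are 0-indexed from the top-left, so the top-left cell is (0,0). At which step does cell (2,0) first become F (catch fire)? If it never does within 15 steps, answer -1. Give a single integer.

Step 1: cell (2,0)='F' (+6 fires, +2 burnt)
  -> target ignites at step 1
Step 2: cell (2,0)='.' (+5 fires, +6 burnt)
Step 3: cell (2,0)='.' (+7 fires, +5 burnt)
Step 4: cell (2,0)='.' (+4 fires, +7 burnt)
Step 5: cell (2,0)='.' (+2 fires, +4 burnt)
Step 6: cell (2,0)='.' (+1 fires, +2 burnt)
Step 7: cell (2,0)='.' (+0 fires, +1 burnt)
  fire out at step 7

1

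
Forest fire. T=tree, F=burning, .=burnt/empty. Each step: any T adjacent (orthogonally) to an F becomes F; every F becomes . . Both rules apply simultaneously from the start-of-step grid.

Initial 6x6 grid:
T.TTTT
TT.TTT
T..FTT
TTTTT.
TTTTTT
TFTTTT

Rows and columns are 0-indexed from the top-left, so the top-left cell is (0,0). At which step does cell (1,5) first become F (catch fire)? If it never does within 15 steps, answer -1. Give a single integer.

Step 1: cell (1,5)='T' (+6 fires, +2 burnt)
Step 2: cell (1,5)='T' (+10 fires, +6 burnt)
Step 3: cell (1,5)='F' (+6 fires, +10 burnt)
  -> target ignites at step 3
Step 4: cell (1,5)='.' (+4 fires, +6 burnt)
Step 5: cell (1,5)='.' (+1 fires, +4 burnt)
Step 6: cell (1,5)='.' (+2 fires, +1 burnt)
Step 7: cell (1,5)='.' (+0 fires, +2 burnt)
  fire out at step 7

3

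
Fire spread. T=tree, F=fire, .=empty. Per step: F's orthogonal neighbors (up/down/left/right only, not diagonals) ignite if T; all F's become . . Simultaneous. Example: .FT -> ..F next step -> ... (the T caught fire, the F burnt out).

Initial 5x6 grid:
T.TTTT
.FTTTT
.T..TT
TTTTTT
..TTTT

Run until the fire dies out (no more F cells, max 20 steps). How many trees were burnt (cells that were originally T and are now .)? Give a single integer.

Step 1: +2 fires, +1 burnt (F count now 2)
Step 2: +3 fires, +2 burnt (F count now 3)
Step 3: +4 fires, +3 burnt (F count now 4)
Step 4: +5 fires, +4 burnt (F count now 5)
Step 5: +4 fires, +5 burnt (F count now 4)
Step 6: +2 fires, +4 burnt (F count now 2)
Step 7: +1 fires, +2 burnt (F count now 1)
Step 8: +0 fires, +1 burnt (F count now 0)
Fire out after step 8
Initially T: 22, now '.': 29
Total burnt (originally-T cells now '.'): 21

Answer: 21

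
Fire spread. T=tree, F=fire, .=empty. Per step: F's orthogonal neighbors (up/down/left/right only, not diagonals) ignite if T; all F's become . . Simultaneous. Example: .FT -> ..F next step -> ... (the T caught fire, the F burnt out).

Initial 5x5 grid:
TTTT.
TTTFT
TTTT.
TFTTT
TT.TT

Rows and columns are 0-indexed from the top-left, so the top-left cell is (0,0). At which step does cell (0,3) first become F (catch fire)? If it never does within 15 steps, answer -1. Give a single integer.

Step 1: cell (0,3)='F' (+8 fires, +2 burnt)
  -> target ignites at step 1
Step 2: cell (0,3)='.' (+6 fires, +8 burnt)
Step 3: cell (0,3)='.' (+4 fires, +6 burnt)
Step 4: cell (0,3)='.' (+2 fires, +4 burnt)
Step 5: cell (0,3)='.' (+0 fires, +2 burnt)
  fire out at step 5

1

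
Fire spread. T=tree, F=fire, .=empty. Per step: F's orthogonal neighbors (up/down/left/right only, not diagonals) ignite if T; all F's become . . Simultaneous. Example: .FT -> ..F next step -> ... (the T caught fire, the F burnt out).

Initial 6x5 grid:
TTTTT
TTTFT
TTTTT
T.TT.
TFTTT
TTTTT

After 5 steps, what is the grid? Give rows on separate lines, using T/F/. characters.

Step 1: 7 trees catch fire, 2 burn out
  TTTFT
  TTF.F
  TTTFT
  T.TT.
  F.FTT
  TFTTT
Step 2: 11 trees catch fire, 7 burn out
  TTF.F
  TF...
  TTF.F
  F.FF.
  ...FT
  F.FTT
Step 3: 6 trees catch fire, 11 burn out
  TF...
  F....
  FF...
  .....
  ....F
  ...FT
Step 4: 2 trees catch fire, 6 burn out
  F....
  .....
  .....
  .....
  .....
  ....F
Step 5: 0 trees catch fire, 2 burn out
  .....
  .....
  .....
  .....
  .....
  .....

.....
.....
.....
.....
.....
.....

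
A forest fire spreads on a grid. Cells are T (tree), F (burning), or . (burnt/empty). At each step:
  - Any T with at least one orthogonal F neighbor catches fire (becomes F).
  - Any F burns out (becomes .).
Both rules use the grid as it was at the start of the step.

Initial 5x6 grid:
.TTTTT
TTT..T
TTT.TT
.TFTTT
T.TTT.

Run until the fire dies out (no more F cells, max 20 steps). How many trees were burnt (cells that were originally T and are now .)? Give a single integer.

Step 1: +4 fires, +1 burnt (F count now 4)
Step 2: +4 fires, +4 burnt (F count now 4)
Step 3: +6 fires, +4 burnt (F count now 6)
Step 4: +4 fires, +6 burnt (F count now 4)
Step 5: +2 fires, +4 burnt (F count now 2)
Step 6: +1 fires, +2 burnt (F count now 1)
Step 7: +0 fires, +1 burnt (F count now 0)
Fire out after step 7
Initially T: 22, now '.': 29
Total burnt (originally-T cells now '.'): 21

Answer: 21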